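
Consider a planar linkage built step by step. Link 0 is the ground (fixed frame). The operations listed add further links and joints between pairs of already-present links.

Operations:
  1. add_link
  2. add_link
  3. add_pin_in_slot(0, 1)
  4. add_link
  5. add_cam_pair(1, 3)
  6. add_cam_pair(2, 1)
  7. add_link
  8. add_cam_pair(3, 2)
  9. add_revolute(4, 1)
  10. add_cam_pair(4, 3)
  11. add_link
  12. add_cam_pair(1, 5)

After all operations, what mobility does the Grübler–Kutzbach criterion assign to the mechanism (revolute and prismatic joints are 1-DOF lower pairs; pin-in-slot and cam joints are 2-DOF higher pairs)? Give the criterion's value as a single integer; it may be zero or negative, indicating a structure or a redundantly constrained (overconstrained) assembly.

M = 7

[1;0;0] (link 0 is ground)
L+ [2;0;0]
L+ [3;0;0]
PS(0,1)∈J2 [3;0;1]
L+ [4;0;1]
C(1,3)∈J2 [4;0;2]
C(2,1)∈J2 [4;0;3]
L+ [5;0;3]
C(3,2)∈J2 [5;0;4]
R(4,1)∈J1 [5;1;4]
C(4,3)∈J2 [5;1;5]
L+ [6;1;5]
C(1,5)∈J2 [6;1;6]
mobility = 15 − 2 − 6 = 7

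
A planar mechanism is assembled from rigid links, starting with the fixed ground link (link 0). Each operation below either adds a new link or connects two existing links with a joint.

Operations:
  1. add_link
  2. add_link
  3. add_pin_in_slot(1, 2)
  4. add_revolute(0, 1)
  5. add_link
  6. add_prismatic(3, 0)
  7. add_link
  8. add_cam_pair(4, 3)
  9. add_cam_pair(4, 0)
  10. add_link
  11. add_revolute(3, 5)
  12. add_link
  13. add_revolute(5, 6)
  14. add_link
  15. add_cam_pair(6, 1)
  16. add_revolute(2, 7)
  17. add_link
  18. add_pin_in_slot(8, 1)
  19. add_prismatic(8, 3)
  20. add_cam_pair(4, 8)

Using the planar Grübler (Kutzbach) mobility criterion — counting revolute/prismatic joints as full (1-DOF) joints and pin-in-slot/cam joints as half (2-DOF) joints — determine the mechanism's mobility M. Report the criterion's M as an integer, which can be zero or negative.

M = 6

(L,J1,J2)=(1,0,0); link0 fixed
link1: (2,0,0)
link2: (3,0,0)
PS 1-2 [J2]: (3,0,1)
R 0-1 [J1]: (3,1,1)
link3: (4,1,1)
P 3-0 [J1]: (4,2,1)
link4: (5,2,1)
C 4-3 [J2]: (5,2,2)
C 4-0 [J2]: (5,2,3)
link5: (6,2,3)
R 3-5 [J1]: (6,3,3)
link6: (7,3,3)
R 5-6 [J1]: (7,4,3)
link7: (8,4,3)
C 6-1 [J2]: (8,4,4)
R 2-7 [J1]: (8,5,4)
link8: (9,5,4)
PS 8-1 [J2]: (9,5,5)
P 8-3 [J1]: (9,6,5)
C 4-8 [J2]: (9,6,6)
Grübler: 3·8 − 2·6 − 6 = 6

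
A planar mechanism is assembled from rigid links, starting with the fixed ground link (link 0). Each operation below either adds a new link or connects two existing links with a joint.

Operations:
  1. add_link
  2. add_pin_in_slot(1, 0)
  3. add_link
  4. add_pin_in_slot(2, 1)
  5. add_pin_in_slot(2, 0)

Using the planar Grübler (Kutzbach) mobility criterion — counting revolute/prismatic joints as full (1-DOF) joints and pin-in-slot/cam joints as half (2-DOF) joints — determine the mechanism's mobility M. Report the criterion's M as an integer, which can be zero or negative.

link 0 = ground. State L|J1|J2 = 1|0|0
+link1  2|0|0
PS(1,0) f=2→J2  2|0|1
+link2  3|0|1
PS(2,1) f=2→J2  3|0|2
PS(2,0) f=2→J2  3|0|3
M = 3(3−1)−2·0−3 = 6−0−3 = 3

M = 3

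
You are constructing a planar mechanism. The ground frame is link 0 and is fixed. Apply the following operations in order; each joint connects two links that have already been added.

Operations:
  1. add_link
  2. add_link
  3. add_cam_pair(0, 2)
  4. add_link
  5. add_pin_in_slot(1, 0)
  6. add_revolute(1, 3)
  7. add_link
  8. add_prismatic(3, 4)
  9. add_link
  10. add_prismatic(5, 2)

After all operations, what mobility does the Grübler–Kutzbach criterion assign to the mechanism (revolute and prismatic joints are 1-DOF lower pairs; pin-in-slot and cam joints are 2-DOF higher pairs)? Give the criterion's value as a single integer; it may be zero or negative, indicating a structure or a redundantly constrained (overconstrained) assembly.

M = 7

(L,J1,J2)=(1,0,0); link0 fixed
link1: (2,0,0)
link2: (3,0,0)
C 0-2 [J2]: (3,0,1)
link3: (4,0,1)
PS 1-0 [J2]: (4,0,2)
R 1-3 [J1]: (4,1,2)
link4: (5,1,2)
P 3-4 [J1]: (5,2,2)
link5: (6,2,2)
P 5-2 [J1]: (6,3,2)
Grübler: 3·5 − 2·3 − 2 = 7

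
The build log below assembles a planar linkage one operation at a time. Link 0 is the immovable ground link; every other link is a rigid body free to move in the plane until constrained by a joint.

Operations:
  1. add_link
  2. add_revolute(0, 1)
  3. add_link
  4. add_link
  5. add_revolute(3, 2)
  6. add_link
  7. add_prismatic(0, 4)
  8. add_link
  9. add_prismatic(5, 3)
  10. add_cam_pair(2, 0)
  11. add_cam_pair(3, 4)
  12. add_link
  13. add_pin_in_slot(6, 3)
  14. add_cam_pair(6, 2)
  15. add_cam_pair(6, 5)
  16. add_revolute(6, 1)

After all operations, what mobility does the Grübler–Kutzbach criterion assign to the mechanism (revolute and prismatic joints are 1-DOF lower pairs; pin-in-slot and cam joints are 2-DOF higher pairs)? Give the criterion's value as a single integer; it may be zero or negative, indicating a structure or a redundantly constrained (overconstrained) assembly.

M = 3

ground; <1,0,0>
#1 <2,0,0>
R:0↔1 J1 <2,1,0>
#2 <3,1,0>
#3 <4,1,0>
R:3↔2 J1 <4,2,0>
#4 <5,2,0>
P:0↔4 J1 <5,3,0>
#5 <6,3,0>
P:5↔3 J1 <6,4,0>
C:2↔0 J2 <6,4,1>
C:3↔4 J2 <6,4,2>
#6 <7,4,2>
PS:6↔3 J2 <7,4,3>
C:6↔2 J2 <7,4,4>
C:6↔5 J2 <7,4,5>
R:6↔1 J1 <7,5,5>
3×6 − 2×5 − 1×5 = 3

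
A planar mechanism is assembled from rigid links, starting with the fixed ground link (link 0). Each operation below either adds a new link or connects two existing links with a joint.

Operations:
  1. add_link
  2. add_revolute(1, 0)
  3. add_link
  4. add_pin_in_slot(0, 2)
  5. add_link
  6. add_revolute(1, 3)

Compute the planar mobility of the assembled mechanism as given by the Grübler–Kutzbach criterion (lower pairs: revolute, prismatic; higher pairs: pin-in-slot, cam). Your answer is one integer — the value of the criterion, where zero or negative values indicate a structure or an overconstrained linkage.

M = 4

L=1 J1=0 J2=0
add link → L=2 J1=0 J2=0
R@1,0 dof=1 J1 → L=2 J1=1 J2=0
add link → L=3 J1=1 J2=0
PS@0,2 dof=2 J2 → L=3 J1=1 J2=1
add link → L=4 J1=1 J2=1
R@1,3 dof=1 J1 → L=4 J1=2 J2=1
M=3(L−1)−2J1−J2=3·3−2·2−1=4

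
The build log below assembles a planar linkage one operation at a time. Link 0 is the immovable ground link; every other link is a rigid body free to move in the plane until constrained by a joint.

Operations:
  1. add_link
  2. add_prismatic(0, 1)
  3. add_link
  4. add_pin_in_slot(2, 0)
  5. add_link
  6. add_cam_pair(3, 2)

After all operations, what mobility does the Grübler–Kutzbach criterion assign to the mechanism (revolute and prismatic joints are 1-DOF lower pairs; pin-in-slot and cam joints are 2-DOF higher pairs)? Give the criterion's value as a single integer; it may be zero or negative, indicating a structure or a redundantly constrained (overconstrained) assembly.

M = 5

ground; <1,0,0>
#1 <2,0,0>
P:0↔1 J1 <2,1,0>
#2 <3,1,0>
PS:2↔0 J2 <3,1,1>
#3 <4,1,1>
C:3↔2 J2 <4,1,2>
3×3 − 2×1 − 1×2 = 5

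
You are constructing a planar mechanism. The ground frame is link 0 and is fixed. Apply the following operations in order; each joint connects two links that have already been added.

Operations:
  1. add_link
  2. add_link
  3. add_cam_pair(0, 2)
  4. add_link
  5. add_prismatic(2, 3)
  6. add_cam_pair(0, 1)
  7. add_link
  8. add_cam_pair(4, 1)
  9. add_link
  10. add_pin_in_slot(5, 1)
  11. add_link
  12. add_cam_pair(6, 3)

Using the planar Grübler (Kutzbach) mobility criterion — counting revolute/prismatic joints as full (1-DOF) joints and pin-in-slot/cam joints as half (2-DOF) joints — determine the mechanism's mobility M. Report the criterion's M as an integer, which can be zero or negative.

M = 11

ground; <1,0,0>
#1 <2,0,0>
#2 <3,0,0>
C:0↔2 J2 <3,0,1>
#3 <4,0,1>
P:2↔3 J1 <4,1,1>
C:0↔1 J2 <4,1,2>
#4 <5,1,2>
C:4↔1 J2 <5,1,3>
#5 <6,1,3>
PS:5↔1 J2 <6,1,4>
#6 <7,1,4>
C:6↔3 J2 <7,1,5>
3×6 − 2×1 − 1×5 = 11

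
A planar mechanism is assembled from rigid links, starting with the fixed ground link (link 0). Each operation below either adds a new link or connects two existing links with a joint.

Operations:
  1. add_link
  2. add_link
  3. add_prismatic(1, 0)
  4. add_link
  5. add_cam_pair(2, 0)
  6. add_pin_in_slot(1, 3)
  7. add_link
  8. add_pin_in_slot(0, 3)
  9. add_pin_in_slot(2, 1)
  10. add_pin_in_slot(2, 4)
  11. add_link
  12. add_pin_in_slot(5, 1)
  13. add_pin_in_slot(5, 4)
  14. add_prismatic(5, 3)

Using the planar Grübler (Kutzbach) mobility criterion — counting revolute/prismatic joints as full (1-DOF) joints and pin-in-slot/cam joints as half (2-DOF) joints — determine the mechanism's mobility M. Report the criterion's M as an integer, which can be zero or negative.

(L,J1,J2)=(1,0,0); link0 fixed
link1: (2,0,0)
link2: (3,0,0)
P 1-0 [J1]: (3,1,0)
link3: (4,1,0)
C 2-0 [J2]: (4,1,1)
PS 1-3 [J2]: (4,1,2)
link4: (5,1,2)
PS 0-3 [J2]: (5,1,3)
PS 2-1 [J2]: (5,1,4)
PS 2-4 [J2]: (5,1,5)
link5: (6,1,5)
PS 5-1 [J2]: (6,1,6)
PS 5-4 [J2]: (6,1,7)
P 5-3 [J1]: (6,2,7)
Grübler: 3·5 − 2·2 − 7 = 4

M = 4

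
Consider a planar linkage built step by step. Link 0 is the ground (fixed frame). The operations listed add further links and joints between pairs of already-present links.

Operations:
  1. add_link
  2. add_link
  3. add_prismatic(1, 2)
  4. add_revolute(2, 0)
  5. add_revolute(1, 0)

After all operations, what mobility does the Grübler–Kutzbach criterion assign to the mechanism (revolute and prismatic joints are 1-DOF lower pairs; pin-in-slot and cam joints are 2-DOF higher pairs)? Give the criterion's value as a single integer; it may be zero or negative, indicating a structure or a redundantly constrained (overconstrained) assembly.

M = 0

L=1 J1=0 J2=0
add link → L=2 J1=0 J2=0
add link → L=3 J1=0 J2=0
P@1,2 dof=1 J1 → L=3 J1=1 J2=0
R@2,0 dof=1 J1 → L=3 J1=2 J2=0
R@1,0 dof=1 J1 → L=3 J1=3 J2=0
M=3(L−1)−2J1−J2=3·2−2·3−0=0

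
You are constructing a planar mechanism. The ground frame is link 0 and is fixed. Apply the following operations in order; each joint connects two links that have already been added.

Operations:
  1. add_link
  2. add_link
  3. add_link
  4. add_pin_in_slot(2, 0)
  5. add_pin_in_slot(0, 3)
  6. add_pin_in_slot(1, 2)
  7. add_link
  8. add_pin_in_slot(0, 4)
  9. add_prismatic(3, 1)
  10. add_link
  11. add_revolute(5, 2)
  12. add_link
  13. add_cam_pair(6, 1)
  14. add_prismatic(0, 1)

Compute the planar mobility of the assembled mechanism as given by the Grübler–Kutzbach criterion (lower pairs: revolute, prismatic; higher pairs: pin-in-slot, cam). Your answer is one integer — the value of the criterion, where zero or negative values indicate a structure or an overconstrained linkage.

M = 7

ground; <1,0,0>
#1 <2,0,0>
#2 <3,0,0>
#3 <4,0,0>
PS:2↔0 J2 <4,0,1>
PS:0↔3 J2 <4,0,2>
PS:1↔2 J2 <4,0,3>
#4 <5,0,3>
PS:0↔4 J2 <5,0,4>
P:3↔1 J1 <5,1,4>
#5 <6,1,4>
R:5↔2 J1 <6,2,4>
#6 <7,2,4>
C:6↔1 J2 <7,2,5>
P:0↔1 J1 <7,3,5>
3×6 − 2×3 − 1×5 = 7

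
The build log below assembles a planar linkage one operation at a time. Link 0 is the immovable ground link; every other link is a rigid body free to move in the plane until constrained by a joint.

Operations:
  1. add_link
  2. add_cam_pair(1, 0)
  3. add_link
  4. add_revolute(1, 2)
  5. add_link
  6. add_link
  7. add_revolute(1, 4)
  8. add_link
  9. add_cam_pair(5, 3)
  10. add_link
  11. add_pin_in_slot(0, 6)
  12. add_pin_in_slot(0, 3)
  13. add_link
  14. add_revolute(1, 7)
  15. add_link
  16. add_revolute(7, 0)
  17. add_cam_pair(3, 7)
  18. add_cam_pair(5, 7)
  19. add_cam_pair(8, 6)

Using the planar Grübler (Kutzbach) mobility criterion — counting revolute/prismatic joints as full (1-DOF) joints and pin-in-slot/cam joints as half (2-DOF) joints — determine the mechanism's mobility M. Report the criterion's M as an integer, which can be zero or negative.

link 0 = ground. State L|J1|J2 = 1|0|0
+link1  2|0|0
C(1,0) f=2→J2  2|0|1
+link2  3|0|1
R(1,2) f=1→J1  3|1|1
+link3  4|1|1
+link4  5|1|1
R(1,4) f=1→J1  5|2|1
+link5  6|2|1
C(5,3) f=2→J2  6|2|2
+link6  7|2|2
PS(0,6) f=2→J2  7|2|3
PS(0,3) f=2→J2  7|2|4
+link7  8|2|4
R(1,7) f=1→J1  8|3|4
+link8  9|3|4
R(7,0) f=1→J1  9|4|4
C(3,7) f=2→J2  9|4|5
C(5,7) f=2→J2  9|4|6
C(8,6) f=2→J2  9|4|7
M = 3(9−1)−2·4−7 = 24−8−7 = 9

M = 9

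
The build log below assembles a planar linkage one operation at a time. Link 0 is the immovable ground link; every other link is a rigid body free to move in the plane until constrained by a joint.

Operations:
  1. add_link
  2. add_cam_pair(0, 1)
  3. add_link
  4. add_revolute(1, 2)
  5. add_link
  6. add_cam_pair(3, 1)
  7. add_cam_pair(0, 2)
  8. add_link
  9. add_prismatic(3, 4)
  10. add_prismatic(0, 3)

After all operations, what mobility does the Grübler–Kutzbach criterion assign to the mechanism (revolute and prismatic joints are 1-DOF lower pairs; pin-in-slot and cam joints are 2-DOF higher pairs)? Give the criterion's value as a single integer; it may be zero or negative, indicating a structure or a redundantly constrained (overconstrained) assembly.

M = 3

link 0 = ground. State L|J1|J2 = 1|0|0
+link1  2|0|0
C(0,1) f=2→J2  2|0|1
+link2  3|0|1
R(1,2) f=1→J1  3|1|1
+link3  4|1|1
C(3,1) f=2→J2  4|1|2
C(0,2) f=2→J2  4|1|3
+link4  5|1|3
P(3,4) f=1→J1  5|2|3
P(0,3) f=1→J1  5|3|3
M = 3(5−1)−2·3−3 = 12−6−3 = 3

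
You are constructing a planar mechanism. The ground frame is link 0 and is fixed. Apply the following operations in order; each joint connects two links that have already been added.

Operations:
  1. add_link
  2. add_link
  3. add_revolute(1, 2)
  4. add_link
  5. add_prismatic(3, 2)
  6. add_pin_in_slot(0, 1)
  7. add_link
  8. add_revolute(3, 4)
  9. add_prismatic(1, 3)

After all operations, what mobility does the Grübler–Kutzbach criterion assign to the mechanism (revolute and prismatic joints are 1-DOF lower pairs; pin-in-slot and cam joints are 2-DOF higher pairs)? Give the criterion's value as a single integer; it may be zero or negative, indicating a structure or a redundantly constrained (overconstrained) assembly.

M = 3

[1;0;0] (link 0 is ground)
L+ [2;0;0]
L+ [3;0;0]
R(1,2)∈J1 [3;1;0]
L+ [4;1;0]
P(3,2)∈J1 [4;2;0]
PS(0,1)∈J2 [4;2;1]
L+ [5;2;1]
R(3,4)∈J1 [5;3;1]
P(1,3)∈J1 [5;4;1]
mobility = 12 − 8 − 1 = 3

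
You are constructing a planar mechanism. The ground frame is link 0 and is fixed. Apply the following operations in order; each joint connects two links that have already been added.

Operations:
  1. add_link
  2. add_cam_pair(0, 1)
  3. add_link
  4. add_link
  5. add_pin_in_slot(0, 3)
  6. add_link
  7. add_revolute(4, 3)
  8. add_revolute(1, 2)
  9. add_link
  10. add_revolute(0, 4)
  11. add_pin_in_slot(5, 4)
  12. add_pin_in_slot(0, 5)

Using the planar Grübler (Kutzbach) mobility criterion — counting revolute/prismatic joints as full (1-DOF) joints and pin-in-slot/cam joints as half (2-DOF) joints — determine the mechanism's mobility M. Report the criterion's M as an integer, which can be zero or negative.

M = 5

link 0 = ground. State L|J1|J2 = 1|0|0
+link1  2|0|0
C(0,1) f=2→J2  2|0|1
+link2  3|0|1
+link3  4|0|1
PS(0,3) f=2→J2  4|0|2
+link4  5|0|2
R(4,3) f=1→J1  5|1|2
R(1,2) f=1→J1  5|2|2
+link5  6|2|2
R(0,4) f=1→J1  6|3|2
PS(5,4) f=2→J2  6|3|3
PS(0,5) f=2→J2  6|3|4
M = 3(6−1)−2·3−4 = 15−6−4 = 5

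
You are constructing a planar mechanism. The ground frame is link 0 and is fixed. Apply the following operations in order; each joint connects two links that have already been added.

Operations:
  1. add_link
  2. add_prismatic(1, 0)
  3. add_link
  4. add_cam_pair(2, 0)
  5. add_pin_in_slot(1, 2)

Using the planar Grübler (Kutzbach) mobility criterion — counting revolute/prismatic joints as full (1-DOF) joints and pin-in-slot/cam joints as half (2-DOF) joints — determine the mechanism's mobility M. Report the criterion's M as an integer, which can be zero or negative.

M = 2

[1;0;0] (link 0 is ground)
L+ [2;0;0]
P(1,0)∈J1 [2;1;0]
L+ [3;1;0]
C(2,0)∈J2 [3;1;1]
PS(1,2)∈J2 [3;1;2]
mobility = 6 − 2 − 2 = 2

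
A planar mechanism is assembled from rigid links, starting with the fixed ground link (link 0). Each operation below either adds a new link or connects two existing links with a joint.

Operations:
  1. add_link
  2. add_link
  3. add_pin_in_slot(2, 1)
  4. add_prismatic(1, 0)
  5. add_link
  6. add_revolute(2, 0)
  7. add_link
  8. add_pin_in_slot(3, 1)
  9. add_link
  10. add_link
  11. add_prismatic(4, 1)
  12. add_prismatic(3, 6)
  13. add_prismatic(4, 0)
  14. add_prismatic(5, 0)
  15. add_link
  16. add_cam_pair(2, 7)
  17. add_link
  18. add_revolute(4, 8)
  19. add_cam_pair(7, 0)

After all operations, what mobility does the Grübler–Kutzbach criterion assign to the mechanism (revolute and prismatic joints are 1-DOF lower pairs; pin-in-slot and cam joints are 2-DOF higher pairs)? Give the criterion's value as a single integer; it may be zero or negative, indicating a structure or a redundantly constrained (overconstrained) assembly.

M = 6

link 0 = ground. State L|J1|J2 = 1|0|0
+link1  2|0|0
+link2  3|0|0
PS(2,1) f=2→J2  3|0|1
P(1,0) f=1→J1  3|1|1
+link3  4|1|1
R(2,0) f=1→J1  4|2|1
+link4  5|2|1
PS(3,1) f=2→J2  5|2|2
+link5  6|2|2
+link6  7|2|2
P(4,1) f=1→J1  7|3|2
P(3,6) f=1→J1  7|4|2
P(4,0) f=1→J1  7|5|2
P(5,0) f=1→J1  7|6|2
+link7  8|6|2
C(2,7) f=2→J2  8|6|3
+link8  9|6|3
R(4,8) f=1→J1  9|7|3
C(7,0) f=2→J2  9|7|4
M = 3(9−1)−2·7−4 = 24−14−4 = 6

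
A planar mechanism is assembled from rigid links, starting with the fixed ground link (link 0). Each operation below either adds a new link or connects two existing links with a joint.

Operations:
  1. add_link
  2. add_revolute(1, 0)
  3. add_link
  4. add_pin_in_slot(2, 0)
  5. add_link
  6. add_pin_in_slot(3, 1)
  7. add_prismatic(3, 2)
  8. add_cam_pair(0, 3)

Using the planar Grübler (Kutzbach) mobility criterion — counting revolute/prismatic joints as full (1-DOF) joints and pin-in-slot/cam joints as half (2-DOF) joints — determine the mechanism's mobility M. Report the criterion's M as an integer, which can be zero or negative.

M = 2

ground; <1,0,0>
#1 <2,0,0>
R:1↔0 J1 <2,1,0>
#2 <3,1,0>
PS:2↔0 J2 <3,1,1>
#3 <4,1,1>
PS:3↔1 J2 <4,1,2>
P:3↔2 J1 <4,2,2>
C:0↔3 J2 <4,2,3>
3×3 − 2×2 − 1×3 = 2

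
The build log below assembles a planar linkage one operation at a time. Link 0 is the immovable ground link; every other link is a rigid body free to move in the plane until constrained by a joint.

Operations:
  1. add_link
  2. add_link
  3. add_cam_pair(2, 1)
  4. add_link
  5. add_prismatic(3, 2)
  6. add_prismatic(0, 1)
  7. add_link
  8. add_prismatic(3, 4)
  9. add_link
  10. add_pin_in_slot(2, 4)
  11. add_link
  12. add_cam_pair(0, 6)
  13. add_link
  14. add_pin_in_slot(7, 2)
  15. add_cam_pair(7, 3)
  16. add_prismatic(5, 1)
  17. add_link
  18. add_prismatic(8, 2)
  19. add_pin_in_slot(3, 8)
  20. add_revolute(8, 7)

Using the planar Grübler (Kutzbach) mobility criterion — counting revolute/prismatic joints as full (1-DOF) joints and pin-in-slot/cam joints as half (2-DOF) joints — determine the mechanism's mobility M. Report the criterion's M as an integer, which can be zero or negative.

[1;0;0] (link 0 is ground)
L+ [2;0;0]
L+ [3;0;0]
C(2,1)∈J2 [3;0;1]
L+ [4;0;1]
P(3,2)∈J1 [4;1;1]
P(0,1)∈J1 [4;2;1]
L+ [5;2;1]
P(3,4)∈J1 [5;3;1]
L+ [6;3;1]
PS(2,4)∈J2 [6;3;2]
L+ [7;3;2]
C(0,6)∈J2 [7;3;3]
L+ [8;3;3]
PS(7,2)∈J2 [8;3;4]
C(7,3)∈J2 [8;3;5]
P(5,1)∈J1 [8;4;5]
L+ [9;4;5]
P(8,2)∈J1 [9;5;5]
PS(3,8)∈J2 [9;5;6]
R(8,7)∈J1 [9;6;6]
mobility = 24 − 12 − 6 = 6

M = 6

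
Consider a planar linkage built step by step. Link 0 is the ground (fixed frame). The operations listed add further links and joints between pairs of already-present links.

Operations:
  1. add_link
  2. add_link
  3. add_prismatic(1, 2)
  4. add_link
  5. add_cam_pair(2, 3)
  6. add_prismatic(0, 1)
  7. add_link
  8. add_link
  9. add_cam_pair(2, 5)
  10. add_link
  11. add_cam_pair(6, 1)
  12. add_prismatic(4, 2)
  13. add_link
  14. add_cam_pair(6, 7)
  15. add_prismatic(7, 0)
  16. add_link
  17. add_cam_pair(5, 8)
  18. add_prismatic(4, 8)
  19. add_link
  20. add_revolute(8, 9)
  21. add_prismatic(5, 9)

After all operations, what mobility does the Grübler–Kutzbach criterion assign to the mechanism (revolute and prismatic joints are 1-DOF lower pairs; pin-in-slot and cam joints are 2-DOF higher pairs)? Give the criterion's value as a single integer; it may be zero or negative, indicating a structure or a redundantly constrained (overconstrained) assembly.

(L,J1,J2)=(1,0,0); link0 fixed
link1: (2,0,0)
link2: (3,0,0)
P 1-2 [J1]: (3,1,0)
link3: (4,1,0)
C 2-3 [J2]: (4,1,1)
P 0-1 [J1]: (4,2,1)
link4: (5,2,1)
link5: (6,2,1)
C 2-5 [J2]: (6,2,2)
link6: (7,2,2)
C 6-1 [J2]: (7,2,3)
P 4-2 [J1]: (7,3,3)
link7: (8,3,3)
C 6-7 [J2]: (8,3,4)
P 7-0 [J1]: (8,4,4)
link8: (9,4,4)
C 5-8 [J2]: (9,4,5)
P 4-8 [J1]: (9,5,5)
link9: (10,5,5)
R 8-9 [J1]: (10,6,5)
P 5-9 [J1]: (10,7,5)
Grübler: 3·9 − 2·7 − 5 = 8

M = 8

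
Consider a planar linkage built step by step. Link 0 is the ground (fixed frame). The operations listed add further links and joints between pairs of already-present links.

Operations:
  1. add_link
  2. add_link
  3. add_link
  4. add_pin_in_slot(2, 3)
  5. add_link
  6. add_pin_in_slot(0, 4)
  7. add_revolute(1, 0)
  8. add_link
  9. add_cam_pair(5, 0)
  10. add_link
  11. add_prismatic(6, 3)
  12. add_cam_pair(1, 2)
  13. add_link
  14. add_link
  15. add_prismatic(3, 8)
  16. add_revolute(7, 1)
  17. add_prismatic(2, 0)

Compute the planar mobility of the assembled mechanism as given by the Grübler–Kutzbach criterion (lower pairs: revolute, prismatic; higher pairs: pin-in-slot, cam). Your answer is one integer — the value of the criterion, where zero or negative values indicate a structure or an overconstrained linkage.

link 0 = ground. State L|J1|J2 = 1|0|0
+link1  2|0|0
+link2  3|0|0
+link3  4|0|0
PS(2,3) f=2→J2  4|0|1
+link4  5|0|1
PS(0,4) f=2→J2  5|0|2
R(1,0) f=1→J1  5|1|2
+link5  6|1|2
C(5,0) f=2→J2  6|1|3
+link6  7|1|3
P(6,3) f=1→J1  7|2|3
C(1,2) f=2→J2  7|2|4
+link7  8|2|4
+link8  9|2|4
P(3,8) f=1→J1  9|3|4
R(7,1) f=1→J1  9|4|4
P(2,0) f=1→J1  9|5|4
M = 3(9−1)−2·5−4 = 24−10−4 = 10

M = 10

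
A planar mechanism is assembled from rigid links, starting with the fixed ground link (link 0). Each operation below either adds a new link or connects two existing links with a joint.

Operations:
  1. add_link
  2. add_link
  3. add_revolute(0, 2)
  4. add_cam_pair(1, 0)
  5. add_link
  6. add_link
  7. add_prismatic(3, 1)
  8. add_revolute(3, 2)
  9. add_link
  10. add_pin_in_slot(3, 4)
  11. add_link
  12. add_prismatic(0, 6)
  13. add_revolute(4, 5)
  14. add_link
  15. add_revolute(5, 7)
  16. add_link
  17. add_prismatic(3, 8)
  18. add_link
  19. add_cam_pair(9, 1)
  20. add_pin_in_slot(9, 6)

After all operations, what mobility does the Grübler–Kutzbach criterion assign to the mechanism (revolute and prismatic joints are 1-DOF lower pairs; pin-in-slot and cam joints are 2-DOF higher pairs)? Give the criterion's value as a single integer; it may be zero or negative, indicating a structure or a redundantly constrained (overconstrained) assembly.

M = 9

[1;0;0] (link 0 is ground)
L+ [2;0;0]
L+ [3;0;0]
R(0,2)∈J1 [3;1;0]
C(1,0)∈J2 [3;1;1]
L+ [4;1;1]
L+ [5;1;1]
P(3,1)∈J1 [5;2;1]
R(3,2)∈J1 [5;3;1]
L+ [6;3;1]
PS(3,4)∈J2 [6;3;2]
L+ [7;3;2]
P(0,6)∈J1 [7;4;2]
R(4,5)∈J1 [7;5;2]
L+ [8;5;2]
R(5,7)∈J1 [8;6;2]
L+ [9;6;2]
P(3,8)∈J1 [9;7;2]
L+ [10;7;2]
C(9,1)∈J2 [10;7;3]
PS(9,6)∈J2 [10;7;4]
mobility = 27 − 14 − 4 = 9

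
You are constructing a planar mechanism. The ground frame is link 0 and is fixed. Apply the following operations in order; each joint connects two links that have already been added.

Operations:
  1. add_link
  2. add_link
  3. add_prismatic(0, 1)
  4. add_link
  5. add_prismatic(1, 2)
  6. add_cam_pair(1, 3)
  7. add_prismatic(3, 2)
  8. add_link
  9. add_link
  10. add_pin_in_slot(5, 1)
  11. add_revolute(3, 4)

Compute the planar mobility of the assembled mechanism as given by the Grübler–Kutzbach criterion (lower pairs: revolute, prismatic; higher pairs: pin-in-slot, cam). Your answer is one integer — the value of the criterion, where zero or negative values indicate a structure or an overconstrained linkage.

M = 5

(L,J1,J2)=(1,0,0); link0 fixed
link1: (2,0,0)
link2: (3,0,0)
P 0-1 [J1]: (3,1,0)
link3: (4,1,0)
P 1-2 [J1]: (4,2,0)
C 1-3 [J2]: (4,2,1)
P 3-2 [J1]: (4,3,1)
link4: (5,3,1)
link5: (6,3,1)
PS 5-1 [J2]: (6,3,2)
R 3-4 [J1]: (6,4,2)
Grübler: 3·5 − 2·4 − 2 = 5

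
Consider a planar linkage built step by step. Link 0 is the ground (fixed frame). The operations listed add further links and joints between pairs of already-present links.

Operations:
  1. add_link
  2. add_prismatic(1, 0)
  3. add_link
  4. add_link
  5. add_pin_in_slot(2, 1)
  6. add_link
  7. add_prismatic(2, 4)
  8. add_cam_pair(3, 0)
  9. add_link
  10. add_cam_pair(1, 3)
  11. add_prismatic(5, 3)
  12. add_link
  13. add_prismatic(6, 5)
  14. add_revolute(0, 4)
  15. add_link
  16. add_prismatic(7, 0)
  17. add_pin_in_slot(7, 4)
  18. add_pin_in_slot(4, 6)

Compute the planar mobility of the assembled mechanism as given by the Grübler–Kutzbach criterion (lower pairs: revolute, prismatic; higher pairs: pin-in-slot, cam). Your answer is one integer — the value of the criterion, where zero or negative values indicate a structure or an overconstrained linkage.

link 0 = ground. State L|J1|J2 = 1|0|0
+link1  2|0|0
P(1,0) f=1→J1  2|1|0
+link2  3|1|0
+link3  4|1|0
PS(2,1) f=2→J2  4|1|1
+link4  5|1|1
P(2,4) f=1→J1  5|2|1
C(3,0) f=2→J2  5|2|2
+link5  6|2|2
C(1,3) f=2→J2  6|2|3
P(5,3) f=1→J1  6|3|3
+link6  7|3|3
P(6,5) f=1→J1  7|4|3
R(0,4) f=1→J1  7|5|3
+link7  8|5|3
P(7,0) f=1→J1  8|6|3
PS(7,4) f=2→J2  8|6|4
PS(4,6) f=2→J2  8|6|5
M = 3(8−1)−2·6−5 = 21−12−5 = 4

M = 4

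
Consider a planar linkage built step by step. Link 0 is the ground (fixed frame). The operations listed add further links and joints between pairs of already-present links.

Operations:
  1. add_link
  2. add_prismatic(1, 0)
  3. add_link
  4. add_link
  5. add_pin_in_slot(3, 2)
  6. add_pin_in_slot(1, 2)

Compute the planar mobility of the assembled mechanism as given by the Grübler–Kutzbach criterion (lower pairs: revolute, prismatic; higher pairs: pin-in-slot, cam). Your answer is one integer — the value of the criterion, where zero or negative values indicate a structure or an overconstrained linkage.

M = 5

L=1 J1=0 J2=0
add link → L=2 J1=0 J2=0
P@1,0 dof=1 J1 → L=2 J1=1 J2=0
add link → L=3 J1=1 J2=0
add link → L=4 J1=1 J2=0
PS@3,2 dof=2 J2 → L=4 J1=1 J2=1
PS@1,2 dof=2 J2 → L=4 J1=1 J2=2
M=3(L−1)−2J1−J2=3·3−2·1−2=5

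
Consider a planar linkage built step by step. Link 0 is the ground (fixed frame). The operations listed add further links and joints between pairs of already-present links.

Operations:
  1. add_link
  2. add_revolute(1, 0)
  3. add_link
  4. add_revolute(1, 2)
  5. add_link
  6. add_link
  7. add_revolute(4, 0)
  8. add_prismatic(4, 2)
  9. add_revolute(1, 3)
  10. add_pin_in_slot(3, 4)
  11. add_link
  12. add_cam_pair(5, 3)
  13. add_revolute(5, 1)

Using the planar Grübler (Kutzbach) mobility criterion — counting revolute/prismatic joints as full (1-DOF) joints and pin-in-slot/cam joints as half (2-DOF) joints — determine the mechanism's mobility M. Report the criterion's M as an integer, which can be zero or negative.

ground; <1,0,0>
#1 <2,0,0>
R:1↔0 J1 <2,1,0>
#2 <3,1,0>
R:1↔2 J1 <3,2,0>
#3 <4,2,0>
#4 <5,2,0>
R:4↔0 J1 <5,3,0>
P:4↔2 J1 <5,4,0>
R:1↔3 J1 <5,5,0>
PS:3↔4 J2 <5,5,1>
#5 <6,5,1>
C:5↔3 J2 <6,5,2>
R:5↔1 J1 <6,6,2>
3×5 − 2×6 − 1×2 = 1

M = 1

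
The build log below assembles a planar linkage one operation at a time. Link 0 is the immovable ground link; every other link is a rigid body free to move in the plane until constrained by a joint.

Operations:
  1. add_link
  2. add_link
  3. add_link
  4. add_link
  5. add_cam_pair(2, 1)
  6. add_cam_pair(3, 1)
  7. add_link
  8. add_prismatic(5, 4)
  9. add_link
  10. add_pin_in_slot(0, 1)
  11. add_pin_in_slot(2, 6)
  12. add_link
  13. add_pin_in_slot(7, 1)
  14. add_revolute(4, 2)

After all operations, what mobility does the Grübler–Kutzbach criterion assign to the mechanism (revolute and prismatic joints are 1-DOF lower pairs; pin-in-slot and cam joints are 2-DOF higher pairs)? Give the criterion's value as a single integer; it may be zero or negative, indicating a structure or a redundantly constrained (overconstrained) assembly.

M = 12

(L,J1,J2)=(1,0,0); link0 fixed
link1: (2,0,0)
link2: (3,0,0)
link3: (4,0,0)
link4: (5,0,0)
C 2-1 [J2]: (5,0,1)
C 3-1 [J2]: (5,0,2)
link5: (6,0,2)
P 5-4 [J1]: (6,1,2)
link6: (7,1,2)
PS 0-1 [J2]: (7,1,3)
PS 2-6 [J2]: (7,1,4)
link7: (8,1,4)
PS 7-1 [J2]: (8,1,5)
R 4-2 [J1]: (8,2,5)
Grübler: 3·7 − 2·2 − 5 = 12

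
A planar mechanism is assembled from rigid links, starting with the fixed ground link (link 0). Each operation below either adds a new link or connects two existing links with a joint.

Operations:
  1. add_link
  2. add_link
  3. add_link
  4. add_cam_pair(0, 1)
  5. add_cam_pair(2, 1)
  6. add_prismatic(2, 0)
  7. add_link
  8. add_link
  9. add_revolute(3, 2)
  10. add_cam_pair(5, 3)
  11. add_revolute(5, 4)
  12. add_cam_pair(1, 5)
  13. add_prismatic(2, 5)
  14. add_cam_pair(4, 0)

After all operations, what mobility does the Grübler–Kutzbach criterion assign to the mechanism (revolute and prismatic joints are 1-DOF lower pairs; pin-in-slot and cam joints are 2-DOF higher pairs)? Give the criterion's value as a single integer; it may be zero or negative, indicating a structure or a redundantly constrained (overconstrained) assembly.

M = 2

ground; <1,0,0>
#1 <2,0,0>
#2 <3,0,0>
#3 <4,0,0>
C:0↔1 J2 <4,0,1>
C:2↔1 J2 <4,0,2>
P:2↔0 J1 <4,1,2>
#4 <5,1,2>
#5 <6,1,2>
R:3↔2 J1 <6,2,2>
C:5↔3 J2 <6,2,3>
R:5↔4 J1 <6,3,3>
C:1↔5 J2 <6,3,4>
P:2↔5 J1 <6,4,4>
C:4↔0 J2 <6,4,5>
3×5 − 2×4 − 1×5 = 2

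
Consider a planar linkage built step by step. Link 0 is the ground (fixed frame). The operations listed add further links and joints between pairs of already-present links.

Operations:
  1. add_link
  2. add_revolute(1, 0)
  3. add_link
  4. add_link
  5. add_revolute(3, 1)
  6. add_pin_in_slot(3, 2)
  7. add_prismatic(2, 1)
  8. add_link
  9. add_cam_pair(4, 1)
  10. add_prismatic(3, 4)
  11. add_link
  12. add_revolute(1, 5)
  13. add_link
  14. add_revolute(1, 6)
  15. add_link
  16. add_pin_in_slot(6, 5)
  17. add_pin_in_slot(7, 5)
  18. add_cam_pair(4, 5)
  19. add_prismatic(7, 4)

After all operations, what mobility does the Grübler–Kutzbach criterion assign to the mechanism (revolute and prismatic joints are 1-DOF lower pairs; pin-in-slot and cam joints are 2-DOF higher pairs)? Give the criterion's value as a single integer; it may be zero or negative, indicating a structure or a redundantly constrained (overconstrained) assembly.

M = 2

ground; <1,0,0>
#1 <2,0,0>
R:1↔0 J1 <2,1,0>
#2 <3,1,0>
#3 <4,1,0>
R:3↔1 J1 <4,2,0>
PS:3↔2 J2 <4,2,1>
P:2↔1 J1 <4,3,1>
#4 <5,3,1>
C:4↔1 J2 <5,3,2>
P:3↔4 J1 <5,4,2>
#5 <6,4,2>
R:1↔5 J1 <6,5,2>
#6 <7,5,2>
R:1↔6 J1 <7,6,2>
#7 <8,6,2>
PS:6↔5 J2 <8,6,3>
PS:7↔5 J2 <8,6,4>
C:4↔5 J2 <8,6,5>
P:7↔4 J1 <8,7,5>
3×7 − 2×7 − 1×5 = 2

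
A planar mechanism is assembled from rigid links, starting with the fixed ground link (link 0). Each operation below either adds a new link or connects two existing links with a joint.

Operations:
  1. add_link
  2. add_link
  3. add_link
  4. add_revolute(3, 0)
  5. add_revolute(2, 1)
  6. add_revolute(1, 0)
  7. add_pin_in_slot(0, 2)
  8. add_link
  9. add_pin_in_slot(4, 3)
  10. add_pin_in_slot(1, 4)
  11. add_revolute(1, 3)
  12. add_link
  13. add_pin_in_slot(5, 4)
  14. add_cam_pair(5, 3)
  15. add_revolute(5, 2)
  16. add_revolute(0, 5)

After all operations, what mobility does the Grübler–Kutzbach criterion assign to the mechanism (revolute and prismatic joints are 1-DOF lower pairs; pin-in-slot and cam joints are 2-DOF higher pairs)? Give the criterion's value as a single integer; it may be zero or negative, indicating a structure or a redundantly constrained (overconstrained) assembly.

L=1 J1=0 J2=0
add link → L=2 J1=0 J2=0
add link → L=3 J1=0 J2=0
add link → L=4 J1=0 J2=0
R@3,0 dof=1 J1 → L=4 J1=1 J2=0
R@2,1 dof=1 J1 → L=4 J1=2 J2=0
R@1,0 dof=1 J1 → L=4 J1=3 J2=0
PS@0,2 dof=2 J2 → L=4 J1=3 J2=1
add link → L=5 J1=3 J2=1
PS@4,3 dof=2 J2 → L=5 J1=3 J2=2
PS@1,4 dof=2 J2 → L=5 J1=3 J2=3
R@1,3 dof=1 J1 → L=5 J1=4 J2=3
add link → L=6 J1=4 J2=3
PS@5,4 dof=2 J2 → L=6 J1=4 J2=4
C@5,3 dof=2 J2 → L=6 J1=4 J2=5
R@5,2 dof=1 J1 → L=6 J1=5 J2=5
R@0,5 dof=1 J1 → L=6 J1=6 J2=5
M=3(L−1)−2J1−J2=3·5−2·6−5=-2

M = -2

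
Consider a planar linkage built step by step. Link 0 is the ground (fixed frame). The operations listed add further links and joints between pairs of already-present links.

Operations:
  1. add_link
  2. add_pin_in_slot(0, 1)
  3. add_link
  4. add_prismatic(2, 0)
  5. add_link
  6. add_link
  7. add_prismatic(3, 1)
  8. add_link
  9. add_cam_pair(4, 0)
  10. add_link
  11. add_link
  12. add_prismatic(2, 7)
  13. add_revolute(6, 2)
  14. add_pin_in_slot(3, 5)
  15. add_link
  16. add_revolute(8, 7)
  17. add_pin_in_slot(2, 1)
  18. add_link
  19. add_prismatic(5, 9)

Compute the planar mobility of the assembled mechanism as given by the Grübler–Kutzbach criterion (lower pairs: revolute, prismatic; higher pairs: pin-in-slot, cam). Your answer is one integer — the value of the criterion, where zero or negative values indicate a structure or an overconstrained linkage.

M = 11

[1;0;0] (link 0 is ground)
L+ [2;0;0]
PS(0,1)∈J2 [2;0;1]
L+ [3;0;1]
P(2,0)∈J1 [3;1;1]
L+ [4;1;1]
L+ [5;1;1]
P(3,1)∈J1 [5;2;1]
L+ [6;2;1]
C(4,0)∈J2 [6;2;2]
L+ [7;2;2]
L+ [8;2;2]
P(2,7)∈J1 [8;3;2]
R(6,2)∈J1 [8;4;2]
PS(3,5)∈J2 [8;4;3]
L+ [9;4;3]
R(8,7)∈J1 [9;5;3]
PS(2,1)∈J2 [9;5;4]
L+ [10;5;4]
P(5,9)∈J1 [10;6;4]
mobility = 27 − 12 − 4 = 11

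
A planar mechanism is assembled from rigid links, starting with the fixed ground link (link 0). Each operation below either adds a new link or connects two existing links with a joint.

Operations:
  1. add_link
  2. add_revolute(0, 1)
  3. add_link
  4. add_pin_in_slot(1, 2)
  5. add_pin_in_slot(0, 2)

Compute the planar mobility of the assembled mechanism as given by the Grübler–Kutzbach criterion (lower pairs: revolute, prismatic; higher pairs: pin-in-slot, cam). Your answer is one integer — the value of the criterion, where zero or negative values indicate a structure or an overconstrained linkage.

[1;0;0] (link 0 is ground)
L+ [2;0;0]
R(0,1)∈J1 [2;1;0]
L+ [3;1;0]
PS(1,2)∈J2 [3;1;1]
PS(0,2)∈J2 [3;1;2]
mobility = 6 − 2 − 2 = 2

M = 2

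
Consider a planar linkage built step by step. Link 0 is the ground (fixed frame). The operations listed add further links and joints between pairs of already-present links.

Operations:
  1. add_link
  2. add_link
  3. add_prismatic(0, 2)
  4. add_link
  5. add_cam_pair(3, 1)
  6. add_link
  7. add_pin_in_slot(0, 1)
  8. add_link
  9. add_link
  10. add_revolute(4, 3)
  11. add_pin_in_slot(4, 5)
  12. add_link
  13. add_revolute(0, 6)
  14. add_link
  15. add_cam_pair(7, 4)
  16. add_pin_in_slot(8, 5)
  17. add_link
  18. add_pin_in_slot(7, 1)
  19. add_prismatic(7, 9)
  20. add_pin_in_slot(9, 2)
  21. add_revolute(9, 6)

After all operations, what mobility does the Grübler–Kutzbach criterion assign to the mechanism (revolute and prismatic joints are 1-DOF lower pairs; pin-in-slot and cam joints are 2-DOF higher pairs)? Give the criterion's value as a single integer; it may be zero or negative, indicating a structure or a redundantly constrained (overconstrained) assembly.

M = 10

[1;0;0] (link 0 is ground)
L+ [2;0;0]
L+ [3;0;0]
P(0,2)∈J1 [3;1;0]
L+ [4;1;0]
C(3,1)∈J2 [4;1;1]
L+ [5;1;1]
PS(0,1)∈J2 [5;1;2]
L+ [6;1;2]
L+ [7;1;2]
R(4,3)∈J1 [7;2;2]
PS(4,5)∈J2 [7;2;3]
L+ [8;2;3]
R(0,6)∈J1 [8;3;3]
L+ [9;3;3]
C(7,4)∈J2 [9;3;4]
PS(8,5)∈J2 [9;3;5]
L+ [10;3;5]
PS(7,1)∈J2 [10;3;6]
P(7,9)∈J1 [10;4;6]
PS(9,2)∈J2 [10;4;7]
R(9,6)∈J1 [10;5;7]
mobility = 27 − 10 − 7 = 10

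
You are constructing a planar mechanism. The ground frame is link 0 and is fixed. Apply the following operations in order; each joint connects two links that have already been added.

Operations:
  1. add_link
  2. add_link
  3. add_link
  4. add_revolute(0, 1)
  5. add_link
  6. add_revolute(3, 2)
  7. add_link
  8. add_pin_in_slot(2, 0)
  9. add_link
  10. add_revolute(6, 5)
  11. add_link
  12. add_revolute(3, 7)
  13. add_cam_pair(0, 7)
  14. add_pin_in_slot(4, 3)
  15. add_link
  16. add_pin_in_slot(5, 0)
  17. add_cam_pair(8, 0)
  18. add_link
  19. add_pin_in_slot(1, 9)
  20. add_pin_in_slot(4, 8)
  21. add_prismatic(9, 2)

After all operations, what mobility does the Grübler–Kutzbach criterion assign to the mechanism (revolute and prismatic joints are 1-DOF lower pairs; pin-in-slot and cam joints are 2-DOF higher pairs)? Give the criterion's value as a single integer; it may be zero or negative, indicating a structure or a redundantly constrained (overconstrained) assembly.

M = 10

(L,J1,J2)=(1,0,0); link0 fixed
link1: (2,0,0)
link2: (3,0,0)
link3: (4,0,0)
R 0-1 [J1]: (4,1,0)
link4: (5,1,0)
R 3-2 [J1]: (5,2,0)
link5: (6,2,0)
PS 2-0 [J2]: (6,2,1)
link6: (7,2,1)
R 6-5 [J1]: (7,3,1)
link7: (8,3,1)
R 3-7 [J1]: (8,4,1)
C 0-7 [J2]: (8,4,2)
PS 4-3 [J2]: (8,4,3)
link8: (9,4,3)
PS 5-0 [J2]: (9,4,4)
C 8-0 [J2]: (9,4,5)
link9: (10,4,5)
PS 1-9 [J2]: (10,4,6)
PS 4-8 [J2]: (10,4,7)
P 9-2 [J1]: (10,5,7)
Grübler: 3·9 − 2·5 − 7 = 10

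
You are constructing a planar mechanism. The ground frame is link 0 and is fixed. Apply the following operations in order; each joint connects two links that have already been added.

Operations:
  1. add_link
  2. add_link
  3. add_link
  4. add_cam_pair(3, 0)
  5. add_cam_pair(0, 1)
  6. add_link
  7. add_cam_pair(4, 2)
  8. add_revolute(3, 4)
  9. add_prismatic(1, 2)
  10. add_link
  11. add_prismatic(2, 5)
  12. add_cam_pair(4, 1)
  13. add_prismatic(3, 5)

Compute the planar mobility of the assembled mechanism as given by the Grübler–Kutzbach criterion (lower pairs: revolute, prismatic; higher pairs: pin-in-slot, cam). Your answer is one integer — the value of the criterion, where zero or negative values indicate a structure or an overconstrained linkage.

(L,J1,J2)=(1,0,0); link0 fixed
link1: (2,0,0)
link2: (3,0,0)
link3: (4,0,0)
C 3-0 [J2]: (4,0,1)
C 0-1 [J2]: (4,0,2)
link4: (5,0,2)
C 4-2 [J2]: (5,0,3)
R 3-4 [J1]: (5,1,3)
P 1-2 [J1]: (5,2,3)
link5: (6,2,3)
P 2-5 [J1]: (6,3,3)
C 4-1 [J2]: (6,3,4)
P 3-5 [J1]: (6,4,4)
Grübler: 3·5 − 2·4 − 4 = 3

M = 3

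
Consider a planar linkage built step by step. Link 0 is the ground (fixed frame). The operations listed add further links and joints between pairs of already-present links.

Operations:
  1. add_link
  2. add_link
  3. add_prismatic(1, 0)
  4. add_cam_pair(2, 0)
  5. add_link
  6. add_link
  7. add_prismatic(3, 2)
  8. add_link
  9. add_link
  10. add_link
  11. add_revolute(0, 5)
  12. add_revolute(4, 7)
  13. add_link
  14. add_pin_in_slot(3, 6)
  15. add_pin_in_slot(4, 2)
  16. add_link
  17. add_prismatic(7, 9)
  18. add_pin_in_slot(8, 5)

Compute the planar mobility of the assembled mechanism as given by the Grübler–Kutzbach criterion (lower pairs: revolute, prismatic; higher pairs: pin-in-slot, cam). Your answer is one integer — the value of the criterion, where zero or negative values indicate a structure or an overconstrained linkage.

[1;0;0] (link 0 is ground)
L+ [2;0;0]
L+ [3;0;0]
P(1,0)∈J1 [3;1;0]
C(2,0)∈J2 [3;1;1]
L+ [4;1;1]
L+ [5;1;1]
P(3,2)∈J1 [5;2;1]
L+ [6;2;1]
L+ [7;2;1]
L+ [8;2;1]
R(0,5)∈J1 [8;3;1]
R(4,7)∈J1 [8;4;1]
L+ [9;4;1]
PS(3,6)∈J2 [9;4;2]
PS(4,2)∈J2 [9;4;3]
L+ [10;4;3]
P(7,9)∈J1 [10;5;3]
PS(8,5)∈J2 [10;5;4]
mobility = 27 − 10 − 4 = 13

M = 13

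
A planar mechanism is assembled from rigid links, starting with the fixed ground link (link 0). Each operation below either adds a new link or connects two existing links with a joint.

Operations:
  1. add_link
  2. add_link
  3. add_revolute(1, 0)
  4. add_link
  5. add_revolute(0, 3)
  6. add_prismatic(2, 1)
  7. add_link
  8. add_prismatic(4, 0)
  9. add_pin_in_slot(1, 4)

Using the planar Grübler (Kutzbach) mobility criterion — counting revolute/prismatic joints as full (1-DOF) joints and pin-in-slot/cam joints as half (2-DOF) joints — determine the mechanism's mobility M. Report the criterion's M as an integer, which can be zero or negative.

ground; <1,0,0>
#1 <2,0,0>
#2 <3,0,0>
R:1↔0 J1 <3,1,0>
#3 <4,1,0>
R:0↔3 J1 <4,2,0>
P:2↔1 J1 <4,3,0>
#4 <5,3,0>
P:4↔0 J1 <5,4,0>
PS:1↔4 J2 <5,4,1>
3×4 − 2×4 − 1×1 = 3

M = 3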